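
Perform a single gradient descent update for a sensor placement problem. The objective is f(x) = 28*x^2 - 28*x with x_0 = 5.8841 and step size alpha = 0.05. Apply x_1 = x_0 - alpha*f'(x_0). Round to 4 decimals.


We compute the gradient at x_0 and apply the update.
f'(x) = 56*x - 28
f'(5.8841) = 56*5.8841 - 28 = 301.5096
x_1 = 5.8841 - 0.05*301.5096 = -9.1914


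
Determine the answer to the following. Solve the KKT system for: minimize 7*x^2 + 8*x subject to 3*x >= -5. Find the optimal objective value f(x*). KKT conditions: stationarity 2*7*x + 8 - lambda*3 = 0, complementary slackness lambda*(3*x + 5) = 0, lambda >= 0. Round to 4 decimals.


Step 1: Try lambda = 0 (constraint inactive).
Stationarity: 2*7*x + 8 = 0
x* = -8/(2*7) = -4/7 = -0.5714 (rounded; the exact value -4/7 is used below)
Check constraint: 3*-0.5714 = -1.7142 >= -5 -- satisfied.
Step 2: Compute optimal value.
f(x*) = 7*(-4/7)^2 + 8*(-4/7) = -2.2857


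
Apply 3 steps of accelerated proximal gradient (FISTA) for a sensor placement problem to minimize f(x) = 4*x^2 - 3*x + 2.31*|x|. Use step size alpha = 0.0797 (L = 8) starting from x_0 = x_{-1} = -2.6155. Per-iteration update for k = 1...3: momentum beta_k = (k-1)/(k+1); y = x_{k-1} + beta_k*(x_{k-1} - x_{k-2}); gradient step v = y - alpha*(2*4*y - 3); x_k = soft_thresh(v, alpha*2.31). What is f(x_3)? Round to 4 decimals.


FISTA on f(x) = 4*x^2 - 3*x + 2.31*|x|
L = 8, alpha = 0.0797
Iteration 1: beta = 0.0, y = -2.6155 + 0.0*(-2.6155 + 2.6155) = -2.6155
  grad(y) = -23.924, v = y - alpha*grad = -0.7088
  prox(v) = soft_thresh(-0.7088, 0.1841) = -0.5247
Iteration 2: beta = 0.3333, y = -0.5247 + 0.3333*(-0.5247 + 2.6155) = 0.1723
  grad(y) = -1.6216, v = y - alpha*grad = 0.3015
  prox(v) = soft_thresh(0.3015, 0.1841) = 0.1174
Iteration 3: beta = 0.5, y = 0.1174 + 0.5*(0.1174 + 0.5247) = 0.4385
  grad(y) = 0.5078, v = y - alpha*grad = 0.398
  prox(v) = soft_thresh(0.398, 0.1841) = 0.2139
f(x_3) = 4*0.2139^2 - 3*0.2139 + 2.31*|0.2139| = 0.0354


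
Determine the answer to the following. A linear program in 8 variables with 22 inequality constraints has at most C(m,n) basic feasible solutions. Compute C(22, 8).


Each vertex corresponds to some choice of n active constraints out of m, so the number of vertices is at most C(m, n) = m! / (n!(m-n)!).
m = 22, n = 8
Numerator: 22 * 21 * 20 * 19 * 18 * 17 * 16 * 15
Denominator: 8! = 40320
C(22, 8) = 319770


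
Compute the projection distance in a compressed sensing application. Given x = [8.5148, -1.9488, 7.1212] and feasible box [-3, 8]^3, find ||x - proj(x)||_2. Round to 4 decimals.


Project each component onto [-3, 8].
clip(8.5148) = 8.0, clip(-1.9488) = -1.9488, clip(7.1212) = 7.1212
Projection = [8.0, -1.9488, 7.1212]
Squared diffs: [0.265, 0.0, 0.0]
Distance = sqrt(0.265) = 0.5148


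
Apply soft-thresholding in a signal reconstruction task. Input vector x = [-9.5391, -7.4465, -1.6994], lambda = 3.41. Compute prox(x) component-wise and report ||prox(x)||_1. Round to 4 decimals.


Soft-thresholding with lambda = 3.41:
prox(-9.5391) = sign(-9.5391)*max(|-9.5391| - 3.41, 0) = -6.1291
prox(-7.4465) = sign(-7.4465)*max(|-7.4465| - 3.41, 0) = -4.0365
prox(-1.6994) = sign(-1.6994)*max(|-1.6994| - 3.41, 0) = 0.0
prox(x) = [-6.1291, -4.0365, 0.0]
||prox(x)||_1 = 6.1291 + 4.0365 + 0.0 = 10.1656


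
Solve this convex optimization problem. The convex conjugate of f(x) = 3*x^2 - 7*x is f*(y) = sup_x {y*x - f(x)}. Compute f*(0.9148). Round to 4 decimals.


f*(y) = sup_x {y*x - a*x^2 - b*x} = sup_x {(y-b)*x - a*x^2}
FOC: (y - b) - 2a*x = 0 => x* = (y - b)/(2a)
x* = (0.9148 + 7)/(2*3) = 1.3191
f*(0.9148) = (y-b)^2/(4a) = (0.9148 + 7)^2/(4*3)
= 62.6441/12 = 5.2203


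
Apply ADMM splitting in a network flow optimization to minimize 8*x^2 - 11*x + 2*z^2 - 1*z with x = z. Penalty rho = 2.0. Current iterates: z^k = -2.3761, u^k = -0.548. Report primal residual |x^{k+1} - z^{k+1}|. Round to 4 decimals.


ADMM iteration with rho = 2.0, z^k = -2.3761, u^k = -0.548
Step 1: x-update.
Minimize 8*x^2 - 11*x + (2.0/2)*(x + 2.3761 - 0.548)^2
FOC: (2*8 + 2.0)*x = 11 + 2.0*(-2.3761 + 0.548)
x^{k+1} = 0.408
Step 2: z-update.
Minimize 2*z^2 - 1*z + (2.0/2)*(0.408 - z - 0.548)^2
FOC: (2*2 + 2.0)*z = 1 + 2.0*(0.408 - 0.548)
z^{k+1} = 0.12
Step 3: u-update.
u^{k+1} = -0.548 + 0.408 - 0.12 = -0.26
Step 4: Primal residual = |0.408 - 0.12| = 0.288


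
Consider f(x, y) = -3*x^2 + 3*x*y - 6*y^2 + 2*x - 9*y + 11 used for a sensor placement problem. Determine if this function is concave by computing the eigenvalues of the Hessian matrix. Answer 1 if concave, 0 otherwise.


The Hessian of f(x,y) = -3*x^2 + 3*x*y - 6*y^2 + 2*x - 9*y + 11 is:
H = [[-6, 3], [3, -12]]
Trace = -6 - 12 = -18
Determinant = -6*-12 - (3)^2 = 63
Discriminant = (-18)^2 - 4*63 = 72.0
Eigenvalues: lambda_1 = -13.2426, lambda_2 = -4.7574
The function is concave.

1


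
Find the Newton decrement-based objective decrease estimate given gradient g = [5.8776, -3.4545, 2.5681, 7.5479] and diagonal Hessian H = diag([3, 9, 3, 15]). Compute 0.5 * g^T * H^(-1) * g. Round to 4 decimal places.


Step 1: H is diagonal, so H^(-1) * g = [1.9592, -0.3838, 0.856, 0.5032].
Step 2: g^T H^(-1) g = sum_i g_i^2 / H_ii
  = (5.8776)^2/3 + (-3.4545)^2/9 + (2.5681)^2/3 + (7.5479)^2/15
  = 11.5154 + 1.326 + 2.1984 + 3.7981 = 18.8378
Step 3: Objective decrease = 0.5 * g^T H^(-1) g = 9.4189


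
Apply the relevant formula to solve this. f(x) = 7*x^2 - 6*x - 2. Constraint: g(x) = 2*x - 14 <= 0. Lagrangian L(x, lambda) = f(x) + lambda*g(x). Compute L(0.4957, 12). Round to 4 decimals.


Step 1: Evaluate f(x).
f(0.4957) = 7*0.4957^2 - 6*0.4957 - 2 = -3.2542
Step 2: Evaluate g(x).
g(0.4957) = 2*0.4957 - 14 = -13.0086
Step 3: Compute Lagrangian.
L = -3.2542 + 12*-13.0086 = -159.3574


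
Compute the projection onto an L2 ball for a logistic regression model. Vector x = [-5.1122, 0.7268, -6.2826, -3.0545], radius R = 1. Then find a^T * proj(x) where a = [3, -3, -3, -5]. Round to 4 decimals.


Step 1: Compute ||x|| (intermediates to 6 decimals).
||x|| = sqrt((-5.1122)^2 + 0.7268^2 + (-6.2826)^2 + (-3.0545)^2) = 8.686994
Step 2: Project.
Since ||x|| > R, scale = R/||x|| = 1/8.686994 = 0.115115, proj(x) = scale * x
proj(x) = [-0.588491, 0.083666, -0.723221, -0.351619]
Step 3: Dot product.
a^T * proj(x) = 3*(-0.588491) - 3*0.083666 - 3*(-0.723221) - 5*(-0.351619) = 1.9113


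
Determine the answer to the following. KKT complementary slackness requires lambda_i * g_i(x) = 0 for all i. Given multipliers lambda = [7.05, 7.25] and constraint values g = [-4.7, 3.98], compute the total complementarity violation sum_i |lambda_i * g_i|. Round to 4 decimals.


KKT complementary slackness check:
lambda_1 * g_1 = 7.05 * -4.7 = -33.135
lambda_2 * g_2 = 7.25 * 3.98 = 28.855
Total violation = 33.135 + 28.855 = 61.99


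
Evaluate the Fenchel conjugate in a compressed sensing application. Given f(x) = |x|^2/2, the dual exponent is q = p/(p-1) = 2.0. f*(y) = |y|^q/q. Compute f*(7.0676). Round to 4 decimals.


The conjugate exponent q satisfies 1/p + 1/q = 1.
p = 2, so q = 2/(2 - 1) = 2.0
|y|^q = 7.0676^2.0 = 49.951
f*(7.0676) = 49.951 / 2.0 = 24.9755


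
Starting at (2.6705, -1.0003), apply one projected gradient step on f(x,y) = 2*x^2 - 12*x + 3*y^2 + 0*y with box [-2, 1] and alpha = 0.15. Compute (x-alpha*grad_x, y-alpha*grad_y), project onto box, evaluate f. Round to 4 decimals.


Step 1: Compute gradient at (2.6705, -1.0003).
grad_x = 2*2*2.6705 - 12 = -1.318
grad_y = 2*3*-1.0003 + 0 = -6.0018
Step 2: Gradient step.
x_raw = 2.6705 - 0.15*-1.318 = 2.8682
y_raw = -1.0003 - 0.15*-6.0018 = -0.1
Step 3: Project onto [-2, 1].
x_proj = clip(2.8682) = 1.0
y_proj = clip(-0.1) = -0.1
Step 4: Evaluate f.
f(1.0, -0.1) = -9.97


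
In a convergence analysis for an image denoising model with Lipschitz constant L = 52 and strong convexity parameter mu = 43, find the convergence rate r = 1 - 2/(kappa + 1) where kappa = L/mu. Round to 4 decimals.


Step 1: Compute the condition number.
kappa = L/mu = 52/43 = 1.2093
Step 2: Compute the convergence rate.
r = 1 - 2/(kappa + 1) = 1 - 2*mu/(L + mu) = (L - mu)/(L + mu) = 9/95 = 0.0947


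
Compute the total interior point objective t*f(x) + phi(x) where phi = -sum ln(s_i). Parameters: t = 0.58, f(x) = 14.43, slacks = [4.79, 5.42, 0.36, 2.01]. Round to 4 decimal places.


Step 1: Compute log-barrier.
ln values: [1.5665, 1.6901, -1.0217, 0.6981]
phi = -(1.5665 + 1.6901 - 1.0217 + 0.6981) = -2.9331
Step 2: Compute augmented objective.
t*f(x) = 0.58*14.43 = 8.3694
Total = 8.3694 - 2.9331 = 5.4363


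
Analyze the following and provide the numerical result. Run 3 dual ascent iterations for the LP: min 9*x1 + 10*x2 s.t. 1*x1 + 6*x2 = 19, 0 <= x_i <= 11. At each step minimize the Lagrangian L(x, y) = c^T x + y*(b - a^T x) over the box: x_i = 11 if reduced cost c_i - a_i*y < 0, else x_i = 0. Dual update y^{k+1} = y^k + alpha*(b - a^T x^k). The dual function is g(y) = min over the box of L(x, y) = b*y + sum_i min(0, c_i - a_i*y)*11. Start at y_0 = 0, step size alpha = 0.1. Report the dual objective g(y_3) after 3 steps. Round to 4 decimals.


Dual ascent for LP: min 9*x1 + 10*x2, 1*x1 + 6*x2 = 19, 0 <= x_i <= 11
Step 1: y^k = 0.0, reduced costs: (9.0, 10.0)
  x^k = (0.0, 0.0), subgradient = b - a^T x = 19.0
  y^{k+1} = 0.0 + 0.1*19.0 = 1.9
Step 2: y^k = 1.9, reduced costs: (7.1, -1.4)
  x^k = (0.0, 11.0), subgradient = b - a^T x = -47.0
  y^{k+1} = 1.9 + 0.1*-47.0 = -2.8
Step 3: y^k = -2.8, reduced costs: (11.8, 26.8)
  x^k = (0.0, 0.0), subgradient = b - a^T x = 19.0
  y^{k+1} = -2.8 + 0.1*19.0 = -0.9
Dual objective at y_3 = -0.9: reduced costs (9.9, 15.4), box minimizer x = (0.0, 0.0)
g(y_3) = b*y + (c1 - a1*y)*x1 + (c2 - a2*y)*x2 = 19*(-0.9) + 9.9*0.0 + 15.4*0.0 = -17.1 + 0.0 + 0.0 = -17.1


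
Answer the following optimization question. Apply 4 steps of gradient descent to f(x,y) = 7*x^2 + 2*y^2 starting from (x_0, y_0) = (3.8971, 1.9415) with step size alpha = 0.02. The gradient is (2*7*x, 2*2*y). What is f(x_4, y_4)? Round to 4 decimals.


Gradient descent on f(x,y) = 7*x^2 + 2*y^2.
Starting point: (3.8971, 1.9415), alpha = 0.02
Step 1: grad_x = 2*7*3.8971 = 54.5594, grad_y = 2*2*1.9415 = 7.766
  x_1 = 3.8971 - 0.02*54.5594 = 2.8059
  y_1 = 1.9415 - 0.02*7.766 = 1.7862
Step 2: grad_x = 2*7*2.8059 = 39.2828, grad_y = 2*2*1.7862 = 7.1447
  x_2 = 2.8059 - 0.02*39.2828 = 2.0203
  y_2 = 1.7862 - 0.02*7.1447 = 1.6433
Step 3: grad_x = 2*7*2.0203 = 28.2836, grad_y = 2*2*1.6433 = 6.5731
  x_3 = 2.0203 - 0.02*28.2836 = 1.4546
  y_3 = 1.6433 - 0.02*6.5731 = 1.5118
Step 4: grad_x = 2*7*1.4546 = 20.3642, grad_y = 2*2*1.5118 = 6.0473
  x_4 = 1.4546 - 0.02*20.3642 = 1.0473
  y_4 = 1.5118 - 0.02*6.0473 = 1.3909
f(1.0473, 1.3909) = 7*1.0473^2 + 2*1.3909^2 = 11.547


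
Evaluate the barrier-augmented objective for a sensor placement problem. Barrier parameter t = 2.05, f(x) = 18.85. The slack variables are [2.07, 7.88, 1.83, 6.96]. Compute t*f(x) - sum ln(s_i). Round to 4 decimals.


Step 1: Compute log-barrier.
ln values: [0.7275, 2.0643, 0.6043, 1.9402]
phi = -(0.7275 + 2.0643 + 0.6043 + 1.9402) = -5.3364
Step 2: Compute augmented objective.
t*f(x) = 2.05*18.85 = 38.6425
Total = 38.6425 - 5.3364 = 33.3061


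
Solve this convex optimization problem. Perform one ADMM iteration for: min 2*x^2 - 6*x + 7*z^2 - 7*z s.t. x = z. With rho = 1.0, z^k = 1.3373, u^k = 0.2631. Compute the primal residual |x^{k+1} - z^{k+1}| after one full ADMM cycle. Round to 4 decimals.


ADMM iteration with rho = 1.0, z^k = 1.3373, u^k = 0.2631
Step 1: x-update.
Minimize 2*x^2 - 6*x + (1.0/2)*(x - 1.3373 + 0.2631)^2
FOC: (2*2 + 1.0)*x = 6 + 1.0*(1.3373 - 0.2631)
x^{k+1} = 1.4148
Step 2: z-update.
Minimize 7*z^2 - 7*z + (1.0/2)*(1.4148 - z + 0.2631)^2
FOC: (2*7 + 1.0)*z = 7 + 1.0*(1.4148 + 0.2631)
z^{k+1} = 0.5785
Step 3: u-update.
u^{k+1} = 0.2631 + 1.4148 - 0.5785 = 1.0994
Step 4: Primal residual = |1.4148 - 0.5785| = 0.8363


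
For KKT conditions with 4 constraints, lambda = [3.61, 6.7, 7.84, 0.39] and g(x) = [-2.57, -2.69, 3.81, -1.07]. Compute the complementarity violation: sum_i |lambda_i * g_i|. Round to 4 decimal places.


KKT complementary slackness check:
lambda_1 * g_1 = 3.61 * -2.57 = -9.2777
lambda_2 * g_2 = 6.7 * -2.69 = -18.023
lambda_3 * g_3 = 7.84 * 3.81 = 29.8704
lambda_4 * g_4 = 0.39 * -1.07 = -0.4173
Total violation = 9.2777 + 18.023 + 29.8704 + 0.4173 = 57.5884


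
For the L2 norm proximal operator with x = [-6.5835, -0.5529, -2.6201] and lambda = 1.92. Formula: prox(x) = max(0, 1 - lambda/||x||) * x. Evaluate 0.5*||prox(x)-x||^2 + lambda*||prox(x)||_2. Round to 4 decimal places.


Step 1: Compute ||x||.
||x|| = 7.1073
Step 2: Compute scaling factor.
scale = max(0, 1 - 1.92/7.1073) = 0.7299
Step 3: prox(x) = [-4.805, -0.4035, -1.9123]
||prox(x)|| = 5.1873
Step 4: Proximal objective.
0.5*||prox-x||^2 = 1.8432
lambda*||prox|| = 9.9596
Total = 11.8027


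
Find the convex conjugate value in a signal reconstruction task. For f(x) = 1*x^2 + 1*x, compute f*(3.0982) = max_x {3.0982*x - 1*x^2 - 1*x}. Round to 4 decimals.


f*(y) = sup_x {y*x - a*x^2 - b*x} = sup_x {(y-b)*x - a*x^2}
FOC: (y - b) - 2a*x = 0 => x* = (y - b)/(2a)
x* = (3.0982 - 1)/(2*1) = 1.0491
f*(3.0982) = (y-b)^2/(4a) = (3.0982 - 1)^2/(4*1)
= 4.4024/4 = 1.1006


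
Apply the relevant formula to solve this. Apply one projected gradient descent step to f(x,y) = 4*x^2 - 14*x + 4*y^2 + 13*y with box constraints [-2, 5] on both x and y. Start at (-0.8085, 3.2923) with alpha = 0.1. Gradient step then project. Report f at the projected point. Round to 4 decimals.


Step 1: Compute gradient at (-0.8085, 3.2923).
grad_x = 2*4*-0.8085 - 14 = -20.468
grad_y = 2*4*3.2923 + 13 = 39.3384
Step 2: Gradient step.
x_raw = -0.8085 - 0.1*-20.468 = 1.2383
y_raw = 3.2923 - 0.1*39.3384 = -0.6415
Step 3: Project onto [-2, 5].
x_proj = clip(1.2383) = 1.2383
y_proj = clip(-0.6415) = -0.6415
Step 4: Evaluate f.
f(1.2383, -0.6415) = -17.8964


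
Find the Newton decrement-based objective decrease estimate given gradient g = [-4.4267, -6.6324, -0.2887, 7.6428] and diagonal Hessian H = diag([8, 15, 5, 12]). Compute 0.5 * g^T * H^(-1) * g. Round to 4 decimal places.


Step 1: H is diagonal, so H^(-1) * g = [-0.5533, -0.4422, -0.0577, 0.6369].
Step 2: g^T H^(-1) g = sum_i g_i^2 / H_ii
  = (-4.4267)^2/8 + (-6.6324)^2/15 + (-0.2887)^2/5 + (7.6428)^2/12
  = 2.4495 + 2.9326 + 0.0167 + 4.8677 = 10.2664
Step 3: Objective decrease = 0.5 * g^T H^(-1) g = 5.1332


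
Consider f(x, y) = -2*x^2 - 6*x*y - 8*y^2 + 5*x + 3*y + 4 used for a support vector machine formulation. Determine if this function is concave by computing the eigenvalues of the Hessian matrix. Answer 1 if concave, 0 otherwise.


The Hessian of f(x,y) = -2*x^2 - 6*x*y - 8*y^2 + 5*x + 3*y + 4 is:
H = [[-4, -6], [-6, -16]]
Trace = -4 - 16 = -20
Determinant = -4*-16 - (-6)^2 = 28
Discriminant = (-20)^2 - 4*28 = 288.0
Eigenvalues: lambda_1 = -18.4853, lambda_2 = -1.5147
The function is concave.

1


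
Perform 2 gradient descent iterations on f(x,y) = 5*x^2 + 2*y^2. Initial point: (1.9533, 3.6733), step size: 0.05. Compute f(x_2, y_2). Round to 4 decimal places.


Gradient descent on f(x,y) = 5*x^2 + 2*y^2.
Starting point: (1.9533, 3.6733), alpha = 0.05
Step 1: grad_x = 2*5*1.9533 = 19.533, grad_y = 2*2*3.6733 = 14.6932
  x_1 = 1.9533 - 0.05*19.533 = 0.9767
  y_1 = 3.6733 - 0.05*14.6932 = 2.9386
Step 2: grad_x = 2*5*0.9767 = 9.7665, grad_y = 2*2*2.9386 = 11.7546
  x_2 = 0.9767 - 0.05*9.7665 = 0.4883
  y_2 = 2.9386 - 0.05*11.7546 = 2.3509
f(0.4883, 2.3509) = 5*0.4883^2 + 2*2.3509^2 = 12.2459


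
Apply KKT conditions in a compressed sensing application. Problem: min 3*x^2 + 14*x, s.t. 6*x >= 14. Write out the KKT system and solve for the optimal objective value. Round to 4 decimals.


Step 1: Try lambda = 0 (constraint inactive).
x_unc = -14/(2*3) = -2.3333
Check: 6*-2.3333 = -13.9998 < 14 -- violated!
Step 2: Constraint must be active: 6*x = 14
x* = 14/6 = 7/3 = 2.3333 (rounded; the exact value 7/3 is used below)
lambda = (2*3*(7/3) + 14)/6 = 4.6667
Step 3: Compute optimal value.
f(x*) = 3*(7/3)^2 + 14*(7/3) = 49.0


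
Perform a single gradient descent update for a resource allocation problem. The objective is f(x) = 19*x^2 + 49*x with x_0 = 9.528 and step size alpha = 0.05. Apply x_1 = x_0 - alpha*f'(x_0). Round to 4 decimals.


We compute the gradient at x_0 and apply the update.
f'(x) = 38*x + 49
f'(9.528) = 38*9.528 + 49 = 411.064
x_1 = 9.528 - 0.05*411.064 = -11.0252


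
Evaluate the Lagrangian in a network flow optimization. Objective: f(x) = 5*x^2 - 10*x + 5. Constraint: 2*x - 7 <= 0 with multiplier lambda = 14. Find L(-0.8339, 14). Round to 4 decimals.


Step 1: Evaluate f(x).
f(-0.8339) = 5*(-0.8339)^2 - 10*(-0.8339) + 5 = 16.8159
Step 2: Evaluate g(x).
g(-0.8339) = 2*-0.8339 - 7 = -8.6678
Step 3: Compute Lagrangian.
L = 16.8159 + 14*-8.6678 = -104.5333


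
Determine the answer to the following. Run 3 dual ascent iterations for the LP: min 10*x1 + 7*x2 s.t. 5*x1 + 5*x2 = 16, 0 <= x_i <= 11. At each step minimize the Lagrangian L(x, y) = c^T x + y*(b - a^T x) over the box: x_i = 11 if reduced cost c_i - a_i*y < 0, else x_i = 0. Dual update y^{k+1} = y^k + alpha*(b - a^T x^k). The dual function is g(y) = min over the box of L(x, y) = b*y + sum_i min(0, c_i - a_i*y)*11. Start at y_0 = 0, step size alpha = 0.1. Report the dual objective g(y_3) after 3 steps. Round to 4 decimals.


Dual ascent for LP: min 10*x1 + 7*x2, 5*x1 + 5*x2 = 16, 0 <= x_i <= 11
Step 1: y^k = 0.0, reduced costs: (10.0, 7.0)
  x^k = (0.0, 0.0), subgradient = b - a^T x = 16.0
  y^{k+1} = 0.0 + 0.1*16.0 = 1.6
Step 2: y^k = 1.6, reduced costs: (2.0, -1.0)
  x^k = (0.0, 11.0), subgradient = b - a^T x = -39.0
  y^{k+1} = 1.6 + 0.1*-39.0 = -2.3
Step 3: y^k = -2.3, reduced costs: (21.5, 18.5)
  x^k = (0.0, 0.0), subgradient = b - a^T x = 16.0
  y^{k+1} = -2.3 + 0.1*16.0 = -0.7
Dual objective at y_3 = -0.7: reduced costs (13.5, 10.5), box minimizer x = (0.0, 0.0)
g(y_3) = b*y + (c1 - a1*y)*x1 + (c2 - a2*y)*x2 = 16*(-0.7) + 13.5*0.0 + 10.5*0.0 = -11.2 + 0.0 + 0.0 = -11.2


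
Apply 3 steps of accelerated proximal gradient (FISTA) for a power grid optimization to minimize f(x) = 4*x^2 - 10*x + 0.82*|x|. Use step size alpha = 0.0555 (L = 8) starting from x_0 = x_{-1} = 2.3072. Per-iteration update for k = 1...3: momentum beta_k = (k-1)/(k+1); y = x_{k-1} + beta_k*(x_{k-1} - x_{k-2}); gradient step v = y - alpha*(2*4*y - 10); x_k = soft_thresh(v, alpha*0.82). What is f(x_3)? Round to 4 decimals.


FISTA on f(x) = 4*x^2 - 10*x + 0.82*|x|
L = 8, alpha = 0.0555
Iteration 1: beta = 0.0, y = 2.3072 + 0.0*(2.3072 - 2.3072) = 2.3072
  grad(y) = 8.4576, v = y - alpha*grad = 1.8378
  prox(v) = soft_thresh(1.8378, 0.0455) = 1.7923
Iteration 2: beta = 0.3333, y = 1.7923 + 0.3333*(1.7923 - 2.3072) = 1.6207
  grad(y) = 2.9653, v = y - alpha*grad = 1.4561
  prox(v) = soft_thresh(1.4561, 0.0455) = 1.4106
Iteration 3: beta = 0.5, y = 1.4106 + 0.5*(1.4106 - 1.7923) = 1.2197
  grad(y) = -0.2423, v = y - alpha*grad = 1.2332
  prox(v) = soft_thresh(1.2332, 0.0455) = 1.1877
f(x_3) = 4*1.1877^2 - 10*1.1877 + 0.82*|1.1877| = -5.2606


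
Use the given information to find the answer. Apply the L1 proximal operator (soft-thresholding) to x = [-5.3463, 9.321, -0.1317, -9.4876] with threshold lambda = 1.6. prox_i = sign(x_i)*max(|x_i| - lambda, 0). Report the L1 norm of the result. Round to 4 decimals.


Soft-thresholding with lambda = 1.6:
prox(-5.3463) = sign(-5.3463)*max(|-5.3463| - 1.6, 0) = -3.7463
prox(9.321) = sign(9.321)*max(|9.321| - 1.6, 0) = 7.721
prox(-0.1317) = sign(-0.1317)*max(|-0.1317| - 1.6, 0) = 0.0
prox(-9.4876) = sign(-9.4876)*max(|-9.4876| - 1.6, 0) = -7.8876
prox(x) = [-3.7463, 7.721, 0.0, -7.8876]
||prox(x)||_1 = 3.7463 + 7.721 + 0.0 + 7.8876 = 19.3549


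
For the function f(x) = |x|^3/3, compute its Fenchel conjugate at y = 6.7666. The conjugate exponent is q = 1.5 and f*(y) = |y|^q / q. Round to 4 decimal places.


The conjugate exponent q satisfies 1/p + 1/q = 1.
p = 3, so q = 3/(3 - 1) = 1.5
|y|^q = 6.7666^1.5 = 17.6017
f*(6.7666) = 17.6017 / 1.5 = 11.7345


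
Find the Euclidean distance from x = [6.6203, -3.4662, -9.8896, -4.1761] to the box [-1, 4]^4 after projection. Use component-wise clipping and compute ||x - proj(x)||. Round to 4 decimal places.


Project each component onto [-1, 4].
clip(6.6203) = 4.0, clip(-3.4662) = -1.0, clip(-9.8896) = -1.0, clip(-4.1761) = -1.0
Projection = [4.0, -1.0, -1.0, -1.0]
Squared diffs: [6.866, 6.0821, 79.025, 10.0876]
Distance = sqrt(102.0607) = 10.1025


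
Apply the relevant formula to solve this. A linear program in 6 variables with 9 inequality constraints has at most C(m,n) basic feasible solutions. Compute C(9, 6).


Each vertex corresponds to some choice of n active constraints out of m, so the number of vertices is at most C(m, n) = m! / (n!(m-n)!).
m = 9, n = 6
Numerator: 9 * 8 * 7 * 6 * 5 * 4
Denominator: 6! = 720
C(9, 6) = 84


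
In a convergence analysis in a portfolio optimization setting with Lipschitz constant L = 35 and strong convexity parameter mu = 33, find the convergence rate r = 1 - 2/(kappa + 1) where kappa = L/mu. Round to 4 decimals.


Step 1: Compute the condition number.
kappa = L/mu = 35/33 = 1.0606
Step 2: Compute the convergence rate.
r = 1 - 2/(kappa + 1) = 1 - 2*mu/(L + mu) = (L - mu)/(L + mu) = 2/68 = 0.0294


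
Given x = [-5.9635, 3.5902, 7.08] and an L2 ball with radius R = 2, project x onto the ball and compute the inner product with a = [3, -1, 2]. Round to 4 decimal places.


Step 1: Compute ||x|| (intermediates to 6 decimals).
||x|| = sqrt((-5.9635)^2 + 3.5902^2 + 7.08^2) = 9.928709
Step 2: Project.
Since ||x|| > R, scale = R/||x|| = 2/9.928709 = 0.201436, proj(x) = scale * x
proj(x) = [-1.201264, 0.723196, 1.426167]
Step 3: Dot product.
a^T * proj(x) = 3*(-1.201264) - 1*0.723196 + 2*1.426167 = -1.4747


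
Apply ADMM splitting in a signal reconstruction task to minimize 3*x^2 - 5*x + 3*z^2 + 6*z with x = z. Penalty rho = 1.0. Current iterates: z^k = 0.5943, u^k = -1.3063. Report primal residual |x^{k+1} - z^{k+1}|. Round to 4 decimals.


ADMM iteration with rho = 1.0, z^k = 0.5943, u^k = -1.3063
Step 1: x-update.
Minimize 3*x^2 - 5*x + (1.0/2)*(x - 0.5943 - 1.3063)^2
FOC: (2*3 + 1.0)*x = 5 + 1.0*(0.5943 + 1.3063)
x^{k+1} = 0.9858
Step 2: z-update.
Minimize 3*z^2 + 6*z + (1.0/2)*(0.9858 - z - 1.3063)^2
FOC: (2*3 + 1.0)*z = -6 + 1.0*(0.9858 - 1.3063)
z^{k+1} = -0.9029
Step 3: u-update.
u^{k+1} = -1.3063 + 0.9858 + 0.9029 = 0.5824
Step 4: Primal residual = |0.9858 + 0.9029| = 1.8887


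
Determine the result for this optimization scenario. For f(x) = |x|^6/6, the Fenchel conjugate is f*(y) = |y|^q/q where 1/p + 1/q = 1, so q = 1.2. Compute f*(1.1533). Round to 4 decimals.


The conjugate exponent q satisfies 1/p + 1/q = 1.
p = 6, so q = 6/(6 - 1) = 1.2
|y|^q = 1.1533^1.2 = 1.1867
f*(1.1533) = 1.1867 / 1.2 = 0.9889


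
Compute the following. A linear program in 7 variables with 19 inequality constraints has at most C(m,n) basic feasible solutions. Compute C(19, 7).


Each vertex corresponds to some choice of n active constraints out of m, so the number of vertices is at most C(m, n) = m! / (n!(m-n)!).
m = 19, n = 7
Numerator: 19 * 18 * 17 * 16 * 15 * 14 * 13
Denominator: 7! = 5040
C(19, 7) = 50388


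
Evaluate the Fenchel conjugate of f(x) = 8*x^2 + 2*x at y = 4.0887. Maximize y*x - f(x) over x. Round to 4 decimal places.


f*(y) = sup_x {y*x - a*x^2 - b*x} = sup_x {(y-b)*x - a*x^2}
FOC: (y - b) - 2a*x = 0 => x* = (y - b)/(2a)
x* = (4.0887 - 2)/(2*8) = 0.1305
f*(4.0887) = (y-b)^2/(4a) = (4.0887 - 2)^2/(4*8)
= 4.3627/32 = 0.1363


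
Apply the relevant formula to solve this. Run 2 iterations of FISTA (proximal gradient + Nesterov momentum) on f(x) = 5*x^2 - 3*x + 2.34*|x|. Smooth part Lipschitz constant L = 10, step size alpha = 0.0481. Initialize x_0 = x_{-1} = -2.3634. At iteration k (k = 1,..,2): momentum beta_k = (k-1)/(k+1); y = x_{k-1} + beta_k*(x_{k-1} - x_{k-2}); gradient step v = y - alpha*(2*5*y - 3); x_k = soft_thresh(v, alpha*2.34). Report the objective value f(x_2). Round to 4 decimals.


FISTA on f(x) = 5*x^2 - 3*x + 2.34*|x|
L = 10, alpha = 0.0481
Iteration 1: beta = 0.0, y = -2.3634 + 0.0*(-2.3634 + 2.3634) = -2.3634
  grad(y) = -26.634, v = y - alpha*grad = -1.0823
  prox(v) = soft_thresh(-1.0823, 0.1126) = -0.9698
Iteration 2: beta = 0.3333, y = -0.9698 + 0.3333*(-0.9698 + 2.3634) = -0.5052
  grad(y) = -8.052, v = y - alpha*grad = -0.1179
  prox(v) = soft_thresh(-0.1179, 0.1126) = -0.0053
f(x_2) = 5*(-0.0053)^2 - 3*(-0.0053) + 2.34*|-0.0053| = 0.0287


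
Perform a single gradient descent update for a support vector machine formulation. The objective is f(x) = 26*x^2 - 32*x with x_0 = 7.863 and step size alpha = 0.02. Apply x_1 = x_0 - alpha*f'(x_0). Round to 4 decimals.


We compute the gradient at x_0 and apply the update.
f'(x) = 52*x - 32
f'(7.863) = 52*7.863 - 32 = 376.876
x_1 = 7.863 - 0.02*376.876 = 0.3255


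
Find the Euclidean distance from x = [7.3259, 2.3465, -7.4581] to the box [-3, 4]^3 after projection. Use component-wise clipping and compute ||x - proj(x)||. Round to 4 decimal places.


Project each component onto [-3, 4].
clip(7.3259) = 4.0, clip(2.3465) = 2.3465, clip(-7.4581) = -3.0
Projection = [4.0, 2.3465, -3.0]
Squared diffs: [11.0616, 0.0, 19.8747]
Distance = sqrt(30.9363) = 5.562


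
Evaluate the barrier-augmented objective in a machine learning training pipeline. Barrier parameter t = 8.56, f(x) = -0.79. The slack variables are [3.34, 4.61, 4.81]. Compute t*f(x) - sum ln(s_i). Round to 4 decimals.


Step 1: Compute log-barrier.
ln values: [1.206, 1.5282, 1.5707]
phi = -(1.206 + 1.5282 + 1.5707) = -4.3049
Step 2: Compute augmented objective.
t*f(x) = 8.56*-0.79 = -6.7624
Total = -6.7624 - 4.3049 = -11.0673


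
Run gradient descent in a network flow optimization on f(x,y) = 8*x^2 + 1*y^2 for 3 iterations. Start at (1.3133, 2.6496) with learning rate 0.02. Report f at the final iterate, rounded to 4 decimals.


Gradient descent on f(x,y) = 8*x^2 + 1*y^2.
Starting point: (1.3133, 2.6496), alpha = 0.02
Step 1: grad_x = 2*8*1.3133 = 21.0128, grad_y = 2*1*2.6496 = 5.2992
  x_1 = 1.3133 - 0.02*21.0128 = 0.893
  y_1 = 2.6496 - 0.02*5.2992 = 2.5436
Step 2: grad_x = 2*8*0.893 = 14.2887, grad_y = 2*1*2.5436 = 5.0872
  x_2 = 0.893 - 0.02*14.2887 = 0.6073
  y_2 = 2.5436 - 0.02*5.0872 = 2.4419
Step 3: grad_x = 2*8*0.6073 = 9.7163, grad_y = 2*1*2.4419 = 4.8837
  x_3 = 0.6073 - 0.02*9.7163 = 0.4129
  y_3 = 2.4419 - 0.02*4.8837 = 2.3442
f(0.4129, 2.3442) = 8*0.4129^2 + 1*2.3442^2 = 6.8594


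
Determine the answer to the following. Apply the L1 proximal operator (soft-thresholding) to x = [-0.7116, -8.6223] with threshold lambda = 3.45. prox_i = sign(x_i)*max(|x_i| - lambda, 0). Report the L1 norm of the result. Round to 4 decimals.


Soft-thresholding with lambda = 3.45:
prox(-0.7116) = sign(-0.7116)*max(|-0.7116| - 3.45, 0) = 0.0
prox(-8.6223) = sign(-8.6223)*max(|-8.6223| - 3.45, 0) = -5.1723
prox(x) = [0.0, -5.1723]
||prox(x)||_1 = 0.0 + 5.1723 = 5.1723


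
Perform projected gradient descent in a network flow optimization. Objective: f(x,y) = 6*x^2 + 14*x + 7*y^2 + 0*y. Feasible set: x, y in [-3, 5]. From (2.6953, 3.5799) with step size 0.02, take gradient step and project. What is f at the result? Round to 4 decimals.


Step 1: Compute gradient at (2.6953, 3.5799).
grad_x = 2*6*2.6953 + 14 = 46.3436
grad_y = 2*7*3.5799 + 0 = 50.1186
Step 2: Gradient step.
x_raw = 2.6953 - 0.02*46.3436 = 1.7684
y_raw = 3.5799 - 0.02*50.1186 = 2.5775
Step 3: Project onto [-3, 5].
x_proj = clip(1.7684) = 1.7684
y_proj = clip(2.5775) = 2.5775
Step 4: Evaluate f.
f(1.7684, 2.5775) = 90.0276


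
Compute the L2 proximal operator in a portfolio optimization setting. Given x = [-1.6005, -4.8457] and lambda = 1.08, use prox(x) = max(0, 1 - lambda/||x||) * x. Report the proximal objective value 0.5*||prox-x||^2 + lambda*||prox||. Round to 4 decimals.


Step 1: Compute ||x||.
||x|| = 5.1032
Step 2: Compute scaling factor.
scale = max(0, 1 - 1.08/5.1032) = 0.7884
Step 3: prox(x) = [-1.2618, -3.8202]
||prox(x)|| = 4.0232
Step 4: Proximal objective.
0.5*||prox-x||^2 = 0.5832
lambda*||prox|| = 4.3451
Total = 4.9282


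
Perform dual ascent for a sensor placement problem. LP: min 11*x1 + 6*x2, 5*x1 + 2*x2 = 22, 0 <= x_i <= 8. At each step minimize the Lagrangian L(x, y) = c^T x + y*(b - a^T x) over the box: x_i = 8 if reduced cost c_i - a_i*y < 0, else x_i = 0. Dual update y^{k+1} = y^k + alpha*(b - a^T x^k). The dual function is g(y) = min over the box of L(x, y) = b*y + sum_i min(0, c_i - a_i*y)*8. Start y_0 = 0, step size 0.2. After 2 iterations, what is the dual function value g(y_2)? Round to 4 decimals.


Dual ascent for LP: min 11*x1 + 6*x2, 5*x1 + 2*x2 = 22, 0 <= x_i <= 8
Step 1: y^k = 0.0, reduced costs: (11.0, 6.0)
  x^k = (0.0, 0.0), subgradient = b - a^T x = 22.0
  y^{k+1} = 0.0 + 0.2*22.0 = 4.4
Step 2: y^k = 4.4, reduced costs: (-11.0, -2.8)
  x^k = (8.0, 8.0), subgradient = b - a^T x = -34.0
  y^{k+1} = 4.4 + 0.2*-34.0 = -2.4
Dual objective at y_2 = -2.4: reduced costs (23.0, 10.8), box minimizer x = (0.0, 0.0)
g(y_2) = b*y + (c1 - a1*y)*x1 + (c2 - a2*y)*x2 = 22*(-2.4) + 23.0*0.0 + 10.8*0.0 = -52.8 + 0.0 + 0.0 = -52.8


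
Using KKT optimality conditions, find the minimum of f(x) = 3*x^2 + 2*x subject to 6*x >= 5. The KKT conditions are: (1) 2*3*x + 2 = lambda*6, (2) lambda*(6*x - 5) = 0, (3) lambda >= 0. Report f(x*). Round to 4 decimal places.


Step 1: Try lambda = 0 (constraint inactive).
x_unc = -2/(2*3) = -0.3333
Check: 6*-0.3333 = -1.9998 < 5 -- violated!
Step 2: Constraint must be active: 6*x = 5
x* = 5/6 = 0.8333 (rounded; the exact value 5/6 is used below)
lambda = (2*3*(5/6) + 2)/6 = 1.1667
Step 3: Compute optimal value.
f(x*) = 3*(5/6)^2 + 2*(5/6) = 3.75


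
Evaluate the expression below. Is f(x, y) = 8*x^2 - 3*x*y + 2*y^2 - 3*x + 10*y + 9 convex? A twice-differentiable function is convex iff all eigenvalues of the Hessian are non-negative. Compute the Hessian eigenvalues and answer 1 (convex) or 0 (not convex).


The Hessian of f(x,y) = 8*x^2 - 3*x*y + 2*y^2 - 3*x + 10*y + 9 is:
H = [[16, -3], [-3, 4]]
Trace = 16 + 4 = 20
Determinant = 16*4 - (-3)^2 = 55
Discriminant = (20)^2 - 4*55 = 180.0
Eigenvalues: lambda_1 = 3.2918, lambda_2 = 16.7082
The function is convex.

1


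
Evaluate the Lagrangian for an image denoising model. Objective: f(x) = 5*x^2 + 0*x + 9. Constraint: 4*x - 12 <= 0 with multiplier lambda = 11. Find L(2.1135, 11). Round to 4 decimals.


Step 1: Evaluate f(x).
f(2.1135) = 5*2.1135^2 + 0*2.1135 + 9 = 31.3344
Step 2: Evaluate g(x).
g(2.1135) = 4*2.1135 - 12 = -3.546
Step 3: Compute Lagrangian.
L = 31.3344 + 11*-3.546 = -7.6716


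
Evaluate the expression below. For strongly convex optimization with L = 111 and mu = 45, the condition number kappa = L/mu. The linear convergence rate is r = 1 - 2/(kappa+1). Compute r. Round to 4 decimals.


Step 1: Compute the condition number.
kappa = L/mu = 111/45 = 2.4667
Step 2: Compute the convergence rate.
r = 1 - 2/(kappa + 1) = 1 - 2*mu/(L + mu) = (L - mu)/(L + mu) = 66/156 = 0.4231


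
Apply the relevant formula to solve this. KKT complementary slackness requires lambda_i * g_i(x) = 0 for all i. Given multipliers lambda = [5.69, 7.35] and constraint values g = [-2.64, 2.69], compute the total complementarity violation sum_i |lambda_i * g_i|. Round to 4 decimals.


KKT complementary slackness check:
lambda_1 * g_1 = 5.69 * -2.64 = -15.0216
lambda_2 * g_2 = 7.35 * 2.69 = 19.7715
Total violation = 15.0216 + 19.7715 = 34.7931


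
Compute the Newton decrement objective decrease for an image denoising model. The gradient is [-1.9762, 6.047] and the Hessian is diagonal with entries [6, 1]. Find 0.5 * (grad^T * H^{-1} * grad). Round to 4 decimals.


Step 1: H is diagonal, so H^(-1) * g = [-0.3294, 6.047].
Step 2: g^T H^(-1) g = sum_i g_i^2 / H_ii
  = (-1.9762)^2/6 + (6.047)^2/1
  = 0.6509 + 36.5662 = 37.2171
Step 3: Objective decrease = 0.5 * g^T H^(-1) g = 18.6086


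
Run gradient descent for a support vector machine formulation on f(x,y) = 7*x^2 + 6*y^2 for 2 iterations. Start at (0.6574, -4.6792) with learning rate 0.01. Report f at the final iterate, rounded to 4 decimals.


Gradient descent on f(x,y) = 7*x^2 + 6*y^2.
Starting point: (0.6574, -4.6792), alpha = 0.01
Step 1: grad_x = 2*7*0.6574 = 9.2036, grad_y = 2*6*-4.6792 = -56.1504
  x_1 = 0.6574 - 0.01*9.2036 = 0.5654
  y_1 = -4.6792 - 0.01*-56.1504 = -4.1177
Step 2: grad_x = 2*7*0.5654 = 7.9151, grad_y = 2*6*-4.1177 = -49.4124
  x_2 = 0.5654 - 0.01*7.9151 = 0.4862
  y_2 = -4.1177 - 0.01*-49.4124 = -3.6236
f(0.4862, -3.6236) = 7*0.4862^2 + 6*(-3.6236)^2 = 80.4365


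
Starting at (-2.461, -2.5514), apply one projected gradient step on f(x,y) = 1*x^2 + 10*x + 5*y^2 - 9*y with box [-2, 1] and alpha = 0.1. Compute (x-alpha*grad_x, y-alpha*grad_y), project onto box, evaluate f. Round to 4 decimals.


Step 1: Compute gradient at (-2.461, -2.5514).
grad_x = 2*1*-2.461 + 10 = 5.078
grad_y = 2*5*-2.5514 - 9 = -34.514
Step 2: Gradient step.
x_raw = -2.461 - 0.1*5.078 = -2.9688
y_raw = -2.5514 - 0.1*-34.514 = 0.9
Step 3: Project onto [-2, 1].
x_proj = clip(-2.9688) = -2.0
y_proj = clip(0.9) = 0.9
Step 4: Evaluate f.
f(-2.0, 0.9) = -20.05


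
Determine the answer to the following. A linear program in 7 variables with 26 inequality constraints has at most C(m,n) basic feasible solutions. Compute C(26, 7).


Each vertex corresponds to some choice of n active constraints out of m, so the number of vertices is at most C(m, n) = m! / (n!(m-n)!).
m = 26, n = 7
Numerator: 26 * 25 * 24 * 23 * 22 * 21 * 20
Denominator: 7! = 5040
C(26, 7) = 657800


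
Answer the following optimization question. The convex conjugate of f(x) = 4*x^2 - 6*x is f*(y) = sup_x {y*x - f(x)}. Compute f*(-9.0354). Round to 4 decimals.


f*(y) = sup_x {y*x - a*x^2 - b*x} = sup_x {(y-b)*x - a*x^2}
FOC: (y - b) - 2a*x = 0 => x* = (y - b)/(2a)
x* = (-9.0354 + 6)/(2*4) = -0.3794
f*(-9.0354) = (y-b)^2/(4a) = (-9.0354 + 6)^2/(4*4)
= 9.2137/16 = 0.5759


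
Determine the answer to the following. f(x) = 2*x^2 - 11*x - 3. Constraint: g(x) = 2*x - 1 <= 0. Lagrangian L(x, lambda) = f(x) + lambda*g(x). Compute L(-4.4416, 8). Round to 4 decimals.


Step 1: Evaluate f(x).
f(-4.4416) = 2*(-4.4416)^2 - 11*(-4.4416) - 3 = 85.3132
Step 2: Evaluate g(x).
g(-4.4416) = 2*-4.4416 - 1 = -9.8832
Step 3: Compute Lagrangian.
L = 85.3132 + 8*-9.8832 = 6.2476


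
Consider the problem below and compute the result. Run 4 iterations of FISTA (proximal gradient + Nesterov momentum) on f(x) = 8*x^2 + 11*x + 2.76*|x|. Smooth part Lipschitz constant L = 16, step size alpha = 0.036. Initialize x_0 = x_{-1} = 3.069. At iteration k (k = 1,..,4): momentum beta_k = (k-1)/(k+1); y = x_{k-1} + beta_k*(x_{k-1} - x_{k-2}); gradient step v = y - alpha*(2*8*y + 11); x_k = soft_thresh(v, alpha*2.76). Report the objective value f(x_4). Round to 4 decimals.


FISTA on f(x) = 8*x^2 + 11*x + 2.76*|x|
L = 16, alpha = 0.036
Iteration 1: beta = 0.0, y = 3.069 + 0.0*(3.069 - 3.069) = 3.069
  grad(y) = 60.104, v = y - alpha*grad = 0.9053
  prox(v) = soft_thresh(0.9053, 0.0994) = 0.8059
Iteration 2: beta = 0.3333, y = 0.8059 + 0.3333*(0.8059 - 3.069) = 0.0515
  grad(y) = 11.8244, v = y - alpha*grad = -0.3742
  prox(v) = soft_thresh(-0.3742, 0.0994) = -0.2748
Iteration 3: beta = 0.5, y = -0.2748 + 0.5*(-0.2748 - 0.8059) = -0.8151
  grad(y) = -2.0422, v = y - alpha*grad = -0.7416
  prox(v) = soft_thresh(-0.7416, 0.0994) = -0.6423
Iteration 4: beta = 0.6, y = -0.6423 + 0.6*(-0.6423 + 0.2748) = -0.8627
  grad(y) = -2.8038, v = y - alpha*grad = -0.7618
  prox(v) = soft_thresh(-0.7618, 0.0994) = -0.6624
f(x_4) = 8*(-0.6624)^2 + 11*(-0.6624) + 2.76*|-0.6624| = -1.9479


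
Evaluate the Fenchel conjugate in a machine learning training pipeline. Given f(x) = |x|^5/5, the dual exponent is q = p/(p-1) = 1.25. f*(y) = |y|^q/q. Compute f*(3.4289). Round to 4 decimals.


The conjugate exponent q satisfies 1/p + 1/q = 1.
p = 5, so q = 5/(5 - 1) = 1.25
|y|^q = 3.4289^1.25 = 4.666
f*(3.4289) = 4.666 / 1.25 = 3.7328


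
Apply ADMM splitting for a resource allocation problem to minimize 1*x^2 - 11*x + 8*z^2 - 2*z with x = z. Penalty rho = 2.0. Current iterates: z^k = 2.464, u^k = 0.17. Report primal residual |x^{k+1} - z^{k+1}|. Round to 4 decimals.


ADMM iteration with rho = 2.0, z^k = 2.464, u^k = 0.17
Step 1: x-update.
Minimize 1*x^2 - 11*x + (2.0/2)*(x - 2.464 + 0.17)^2
FOC: (2*1 + 2.0)*x = 11 + 2.0*(2.464 - 0.17)
x^{k+1} = 3.897
Step 2: z-update.
Minimize 8*z^2 - 2*z + (2.0/2)*(3.897 - z + 0.17)^2
FOC: (2*8 + 2.0)*z = 2 + 2.0*(3.897 + 0.17)
z^{k+1} = 0.563
Step 3: u-update.
u^{k+1} = 0.17 + 3.897 - 0.563 = 3.504
Step 4: Primal residual = |3.897 - 0.563| = 3.334


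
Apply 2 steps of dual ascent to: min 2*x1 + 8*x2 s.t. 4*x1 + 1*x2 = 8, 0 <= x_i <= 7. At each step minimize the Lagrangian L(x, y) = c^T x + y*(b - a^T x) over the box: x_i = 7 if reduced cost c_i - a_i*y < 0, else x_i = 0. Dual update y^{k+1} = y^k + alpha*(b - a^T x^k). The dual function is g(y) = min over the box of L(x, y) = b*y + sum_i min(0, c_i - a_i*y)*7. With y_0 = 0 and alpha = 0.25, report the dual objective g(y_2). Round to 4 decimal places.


Dual ascent for LP: min 2*x1 + 8*x2, 4*x1 + 1*x2 = 8, 0 <= x_i <= 7
Step 1: y^k = 0.0, reduced costs: (2.0, 8.0)
  x^k = (0.0, 0.0), subgradient = b - a^T x = 8.0
  y^{k+1} = 0.0 + 0.25*8.0 = 2.0
Step 2: y^k = 2.0, reduced costs: (-6.0, 6.0)
  x^k = (7.0, 0.0), subgradient = b - a^T x = -20.0
  y^{k+1} = 2.0 + 0.25*-20.0 = -3.0
Dual objective at y_2 = -3.0: reduced costs (14.0, 11.0), box minimizer x = (0.0, 0.0)
g(y_2) = b*y + (c1 - a1*y)*x1 + (c2 - a2*y)*x2 = 8*(-3.0) + 14.0*0.0 + 11.0*0.0 = -24.0 + 0.0 + 0.0 = -24.0


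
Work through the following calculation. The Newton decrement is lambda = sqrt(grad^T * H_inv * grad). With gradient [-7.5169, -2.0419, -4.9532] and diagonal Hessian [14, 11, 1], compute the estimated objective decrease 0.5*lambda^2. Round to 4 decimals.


Step 1: H is diagonal, so H^(-1) * g = [-0.5369, -0.1856, -4.9532].
Step 2: g^T H^(-1) g = sum_i g_i^2 / H_ii
  = (-7.5169)^2/14 + (-2.0419)^2/11 + (-4.9532)^2/1
  = 4.036 + 0.379 + 24.5342 = 28.9492
Step 3: Objective decrease = 0.5 * g^T H^(-1) g = 14.4746


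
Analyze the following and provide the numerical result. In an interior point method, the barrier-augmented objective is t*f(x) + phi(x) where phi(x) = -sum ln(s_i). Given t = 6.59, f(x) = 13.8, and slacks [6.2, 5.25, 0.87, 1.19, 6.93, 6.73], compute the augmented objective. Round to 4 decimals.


Step 1: Compute log-barrier.
ln values: [1.8245, 1.6582, -0.1393, 0.174, 1.9359, 1.9066]
phi = -(1.8245 + 1.6582 - 0.1393 + 0.174 + 1.9359 + 1.9066) = -7.3599
Step 2: Compute augmented objective.
t*f(x) = 6.59*13.8 = 90.942
Total = 90.942 - 7.3599 = 83.5821


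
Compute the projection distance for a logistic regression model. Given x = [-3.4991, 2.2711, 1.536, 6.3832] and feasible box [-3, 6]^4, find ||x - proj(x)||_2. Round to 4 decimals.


Project each component onto [-3, 6].
clip(-3.4991) = -3.0, clip(2.2711) = 2.2711, clip(1.536) = 1.536, clip(6.3832) = 6.0
Projection = [-3.0, 2.2711, 1.536, 6.0]
Squared diffs: [0.2491, 0.0, 0.0, 0.1468]
Distance = sqrt(0.3959) = 0.6292


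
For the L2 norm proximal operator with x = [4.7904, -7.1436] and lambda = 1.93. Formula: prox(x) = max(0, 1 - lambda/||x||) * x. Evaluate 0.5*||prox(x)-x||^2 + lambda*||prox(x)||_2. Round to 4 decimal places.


Step 1: Compute ||x||.
||x|| = 8.6011
Step 2: Compute scaling factor.
scale = max(0, 1 - 1.93/8.6011) = 0.7756
Step 3: prox(x) = [3.7155, -5.5406]
||prox(x)|| = 6.6711
Step 4: Proximal objective.
0.5*||prox-x||^2 = 1.8625
lambda*||prox|| = 12.8752
Total = 14.7377


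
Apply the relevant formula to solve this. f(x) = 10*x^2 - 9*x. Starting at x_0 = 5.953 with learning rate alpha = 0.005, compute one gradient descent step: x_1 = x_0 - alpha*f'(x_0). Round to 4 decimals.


We compute the gradient at x_0 and apply the update.
f'(x) = 20*x - 9
f'(5.953) = 20*5.953 - 9 = 110.06
x_1 = 5.953 - 0.005*110.06 = 5.4027


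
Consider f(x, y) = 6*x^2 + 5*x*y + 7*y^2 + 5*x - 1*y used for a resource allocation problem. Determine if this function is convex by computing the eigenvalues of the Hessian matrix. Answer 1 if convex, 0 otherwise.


The Hessian of f(x,y) = 6*x^2 + 5*x*y + 7*y^2 + 5*x - 1*y is:
H = [[12, 5], [5, 14]]
Trace = 12 + 14 = 26
Determinant = 12*14 - (5)^2 = 143
Discriminant = (26)^2 - 4*143 = 104.0
Eigenvalues: lambda_1 = 7.901, lambda_2 = 18.099
The function is convex.

1
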